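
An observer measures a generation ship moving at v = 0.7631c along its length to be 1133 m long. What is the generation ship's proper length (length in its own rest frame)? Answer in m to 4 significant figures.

γ = 1/√(1 − 0.7631²) = 1.54732
L₀ = γL = 1.54732 × 1133 = 1753 m

L₀ ≈ 1753 m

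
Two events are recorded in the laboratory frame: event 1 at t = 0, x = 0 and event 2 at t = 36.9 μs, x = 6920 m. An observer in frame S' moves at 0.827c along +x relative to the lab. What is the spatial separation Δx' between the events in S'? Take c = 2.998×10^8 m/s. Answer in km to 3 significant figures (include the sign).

γ = 1/√(1 − 0.827²) = 1.7787
Δx' = γ(Δx − vΔt) = 1.7787 × (6920 m − 0.827×(2.998×10^8 m/s)×36.9×10^-6 s)
= 1.7787 × (-2228.8 m) = -3.96 km

Δx' ≈ -3.96 km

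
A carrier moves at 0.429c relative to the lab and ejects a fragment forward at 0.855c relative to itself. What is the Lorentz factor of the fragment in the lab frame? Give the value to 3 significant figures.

u_lab = (0.855 + 0.429)/(1 + 0.855×0.429) = 1.284/1.36679 = 0.939424
γ = 1/√(1 − 0.939424²) = 2.92

γ ≈ 2.92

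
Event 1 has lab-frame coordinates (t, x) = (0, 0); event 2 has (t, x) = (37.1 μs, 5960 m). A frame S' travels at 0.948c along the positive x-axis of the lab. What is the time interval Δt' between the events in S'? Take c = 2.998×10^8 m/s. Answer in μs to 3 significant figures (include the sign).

γ = 1/√(1 − 0.948²) = 3.1420
Δt' = γ(Δt − vΔx/c²) = 3.1420 × (37.1 μs − 0.948×5960 m / (2.998×10^8 m/s))
= 3.1420 × (18.254 μs) = 57.4 μs

Δt' ≈ 57.4 μs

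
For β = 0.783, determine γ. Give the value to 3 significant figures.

γ ≈ 1.61

γ = 1/√(1 − β²) = 1/√(1 − 0.783²) = 1/√(0.38691) = 1.61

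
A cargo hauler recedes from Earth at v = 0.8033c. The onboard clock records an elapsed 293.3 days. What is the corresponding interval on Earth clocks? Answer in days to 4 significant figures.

γ = 1/√(1 − 0.8033²) = 1.67905
Time dilation: Δt = γτ₀ = 1.67905 × 293.3 days = 492.5 days

Δt ≈ 492.5 days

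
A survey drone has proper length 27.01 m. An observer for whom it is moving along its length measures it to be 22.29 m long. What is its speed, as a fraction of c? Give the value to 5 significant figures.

γ = L₀/L = 27.01/22.29 = 1.211754
β = √(1 − 1/γ²) = 0.56477

β ≈ 0.56477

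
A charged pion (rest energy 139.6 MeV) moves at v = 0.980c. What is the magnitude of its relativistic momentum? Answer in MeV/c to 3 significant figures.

p ≈ 687 MeV/c

γ = 1/√(1 − 0.980²) = 5.0252
p = γβm₀c = 5.0252 × 0.980 × 139.6 MeV/c = 687 MeV/c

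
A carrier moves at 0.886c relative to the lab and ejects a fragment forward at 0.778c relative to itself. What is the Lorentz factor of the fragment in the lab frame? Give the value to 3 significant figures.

u_lab = (0.778 + 0.886)/(1 + 0.778×0.886) = 1.664/1.68931 = 0.985019
γ = 1/√(1 − 0.985019²) = 5.80

γ ≈ 5.80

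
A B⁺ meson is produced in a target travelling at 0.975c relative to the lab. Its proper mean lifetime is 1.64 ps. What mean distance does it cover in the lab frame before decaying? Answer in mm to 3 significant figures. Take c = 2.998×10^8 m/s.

d ≈ 2.16 mm

γ = 1/√(1 − 0.975²) = 4.5004
Dilated lifetime: Δt = γτ₀ = 4.5004 × 1.64 ps = 7.3806 ps
d = vΔt = 0.975c × 7.3806 ps = 2.9230×10^8 m/s × 7.3806×10^-12 s = 2.16 mm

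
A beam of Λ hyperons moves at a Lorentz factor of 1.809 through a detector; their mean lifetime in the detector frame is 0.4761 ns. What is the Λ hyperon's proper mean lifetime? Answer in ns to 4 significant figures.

τ₀ ≈ 0.2632 ns

γ = 1.809 (given)
Proper time: τ₀ = Δt/γ = 0.4761/1.809 = 0.2632 ns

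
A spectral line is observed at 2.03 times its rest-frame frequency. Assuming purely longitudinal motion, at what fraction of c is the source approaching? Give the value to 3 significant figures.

β ≈ 0.609

f_obs/f_src = √((1+β)/(1−β)) = 2.03  ⇒  (1+β)/(1−β) = 4.1209
β = |1 − D²|/(1 + D²) = |1 − 4.1209|/(1 + 4.1209) = 0.609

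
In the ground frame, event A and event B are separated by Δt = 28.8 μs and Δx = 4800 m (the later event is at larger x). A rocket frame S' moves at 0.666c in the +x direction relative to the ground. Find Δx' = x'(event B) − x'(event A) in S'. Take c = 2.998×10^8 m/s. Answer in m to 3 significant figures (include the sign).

γ = 1/√(1 − 0.666²) = 1.3406
Δx' = γ(Δx − vΔt) = 1.3406 × (4800 m − 0.666×(2.998×10^8 m/s)×28.8×10^-6 s)
= 1.3406 × (-950.40 m) = -1270 m

Δx' ≈ -1270 m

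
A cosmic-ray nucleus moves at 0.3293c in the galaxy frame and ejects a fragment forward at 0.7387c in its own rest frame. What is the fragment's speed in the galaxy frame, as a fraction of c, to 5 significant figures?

u ≈ 0.85904c

Compose boost 2: (0.7387 + 0.3293)/(1 + 0.7387×0.3293) = 1.0680/1.243254 = 0.85904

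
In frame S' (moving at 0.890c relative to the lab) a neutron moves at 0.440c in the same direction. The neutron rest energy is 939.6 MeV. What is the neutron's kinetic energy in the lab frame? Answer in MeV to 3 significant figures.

u_lab = (0.440 + 0.890)/(1 + 0.440×0.890) = 0.955734
γ = 1/√(1 − 0.955734²) = 3.3987
K = (γ − 1)m₀c² = (3.3987 − 1) × 939.6 = 2.3987 × 939.6 = 2250 MeV

K ≈ 2250 MeV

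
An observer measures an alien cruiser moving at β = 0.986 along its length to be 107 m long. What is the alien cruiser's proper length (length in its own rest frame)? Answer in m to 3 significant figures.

L₀ ≈ 642 m

γ = 1/√(1 − 0.986²) = 5.9972
L₀ = γL = 5.9972 × 107 = 642 m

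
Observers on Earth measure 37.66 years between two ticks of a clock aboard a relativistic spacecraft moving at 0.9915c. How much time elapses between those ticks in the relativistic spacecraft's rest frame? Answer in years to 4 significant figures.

γ = 1/√(1 − 0.9915²) = 7.68600
Proper time: τ₀ = Δt/γ = 37.66/7.68600 = 4.900 years

τ₀ ≈ 4.900 years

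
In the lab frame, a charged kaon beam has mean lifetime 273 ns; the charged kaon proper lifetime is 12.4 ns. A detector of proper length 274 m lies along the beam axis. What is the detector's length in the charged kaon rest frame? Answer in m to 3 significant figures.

Time dilation ⇒ γ = Δt/τ₀ = 273/12.4 = 22.016
Length contraction: L = L₀/γ = 274/22.016 = 12.4 m

L ≈ 12.4 m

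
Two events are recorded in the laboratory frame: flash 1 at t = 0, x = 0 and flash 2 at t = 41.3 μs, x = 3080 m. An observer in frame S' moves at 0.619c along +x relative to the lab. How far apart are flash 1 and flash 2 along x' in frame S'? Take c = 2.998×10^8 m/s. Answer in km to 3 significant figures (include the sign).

γ = 1/√(1 − 0.619²) = 1.2733
Δx' = γ(Δx − vΔt) = 1.2733 × (3080 m − 0.619×(2.998×10^8 m/s)×41.3×10^-6 s)
= 1.2733 × (-4584.3 m) = -5.84 km

Δx' ≈ -5.84 km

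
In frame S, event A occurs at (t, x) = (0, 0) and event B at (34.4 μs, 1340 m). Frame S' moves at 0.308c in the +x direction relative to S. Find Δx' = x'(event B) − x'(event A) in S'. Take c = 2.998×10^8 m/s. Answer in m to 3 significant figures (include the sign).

γ = 1/√(1 − 0.308²) = 1.0511
Δx' = γ(Δx − vΔt) = 1.0511 × (1340 m − 0.308×(2.998×10^8 m/s)×34.4×10^-6 s)
= 1.0511 × (-1836.4 m) = -1930 m

Δx' ≈ -1930 m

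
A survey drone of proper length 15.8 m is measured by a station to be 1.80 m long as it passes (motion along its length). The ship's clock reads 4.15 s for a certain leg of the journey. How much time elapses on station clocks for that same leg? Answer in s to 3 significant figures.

Length contraction ⇒ γ = L₀/L = 15.8/1.80 = 8.7778
Time dilation: Δt = γτ₀ = 8.7778 × 4.15 s = 36.4 s

Δt ≈ 36.4 s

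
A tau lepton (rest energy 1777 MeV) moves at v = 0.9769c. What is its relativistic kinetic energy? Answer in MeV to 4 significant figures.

K ≈ 6539 MeV

γ = 1/√(1 − 0.9769²) = 4.67952
K = (γ − 1)m₀c² = (4.67952 − 1) × 1777 MeV = 3.67952 × 1777 MeV = 6539 MeV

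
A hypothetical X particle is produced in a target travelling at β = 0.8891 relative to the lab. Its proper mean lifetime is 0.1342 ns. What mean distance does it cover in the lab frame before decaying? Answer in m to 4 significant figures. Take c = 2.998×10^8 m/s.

γ = 1/√(1 − 0.8891²) = 2.18478
Dilated lifetime: Δt = γτ₀ = 2.18478 × 0.1342 ns = 0.293197 ns
d = vΔt = 0.8891c × 0.293197 ns = 2.66552×10^8 m/s × 2.93197×10^-10 s = 0.07815 m

d ≈ 0.07815 m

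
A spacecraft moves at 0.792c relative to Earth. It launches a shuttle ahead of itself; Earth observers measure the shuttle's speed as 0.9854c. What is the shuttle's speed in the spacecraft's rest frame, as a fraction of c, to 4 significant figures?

Inverse velocity addition: u' = (u − v)/(1 − uv/c²)
= (0.9854 − 0.792)/(1 − 0.9854×0.792) = 0.1934/0.219563 = 0.8808

u' ≈ 0.8808c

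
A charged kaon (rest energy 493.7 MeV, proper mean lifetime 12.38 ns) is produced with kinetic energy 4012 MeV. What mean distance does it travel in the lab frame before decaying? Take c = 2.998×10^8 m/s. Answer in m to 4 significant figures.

γ = 1 + K/(m₀c²) = 1 + 4012/493.7 = 9.12639
β = √(1 − 1/γ²) = 0.993979
Dilated lifetime: γτ₀ = 9.12639 × 12.38 ns = 112.985 ns
d = βc·γτ₀ = 0.993979 × (2.998×10^8 m/s) × 1.12985×10^-7 s = 33.67 m

d ≈ 33.67 m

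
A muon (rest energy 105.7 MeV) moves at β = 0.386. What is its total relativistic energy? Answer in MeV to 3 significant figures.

γ = 1/√(1 − 0.386²) = 1.0840
E = γm₀c² = 1.0840 × 105.7 MeV = 115 MeV

E ≈ 115 MeV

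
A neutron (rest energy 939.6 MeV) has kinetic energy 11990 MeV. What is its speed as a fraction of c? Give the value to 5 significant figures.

β ≈ 0.99736

γ = 1 + K/(m₀c²) = 1 + 11990/939.6 = 13.76075
β = √(1 − 1/γ²) = 0.99736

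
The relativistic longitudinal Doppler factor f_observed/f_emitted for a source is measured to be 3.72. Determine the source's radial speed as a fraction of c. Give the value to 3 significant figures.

β ≈ 0.865

f_obs/f_src = √((1+β)/(1−β)) = 3.72  ⇒  (1+β)/(1−β) = 13.838
β = |1 − D²|/(1 + D²) = |1 − 13.838|/(1 + 13.838) = 0.865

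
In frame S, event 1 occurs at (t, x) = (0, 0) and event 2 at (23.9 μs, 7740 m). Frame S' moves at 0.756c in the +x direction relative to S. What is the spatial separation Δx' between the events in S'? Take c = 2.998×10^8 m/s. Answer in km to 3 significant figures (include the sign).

γ = 1/√(1 − 0.756²) = 1.5277
Δx' = γ(Δx − vΔt) = 1.5277 × (7740 m − 0.756×(2.998×10^8 m/s)×23.9×10^-6 s)
= 1.5277 × (2323.1 m) = 3.55 km

Δx' ≈ 3.55 km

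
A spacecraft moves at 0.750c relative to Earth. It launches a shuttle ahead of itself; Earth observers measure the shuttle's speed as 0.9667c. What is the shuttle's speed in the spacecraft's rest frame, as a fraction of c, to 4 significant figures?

Inverse velocity addition: u' = (u − v)/(1 − uv/c²)
= (0.9667 − 0.750)/(1 − 0.9667×0.750) = 0.2167/0.274975 = 0.7881

u' ≈ 0.7881c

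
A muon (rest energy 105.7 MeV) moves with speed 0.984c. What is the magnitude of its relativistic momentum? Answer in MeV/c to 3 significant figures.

p ≈ 584 MeV/c

γ = 1/√(1 − 0.984²) = 5.6127
p = γβm₀c = 5.6127 × 0.984 × 105.7 MeV/c = 584 MeV/c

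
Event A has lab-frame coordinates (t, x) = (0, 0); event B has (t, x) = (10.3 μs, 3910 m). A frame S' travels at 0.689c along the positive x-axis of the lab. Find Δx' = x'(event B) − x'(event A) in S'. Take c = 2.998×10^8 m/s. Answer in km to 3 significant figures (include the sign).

Δx' ≈ 2.46 km

γ = 1/√(1 − 0.689²) = 1.3798
Δx' = γ(Δx − vΔt) = 1.3798 × (3910 m − 0.689×(2.998×10^8 m/s)×10.3×10^-6 s)
= 1.3798 × (1782.4 m) = 2.46 km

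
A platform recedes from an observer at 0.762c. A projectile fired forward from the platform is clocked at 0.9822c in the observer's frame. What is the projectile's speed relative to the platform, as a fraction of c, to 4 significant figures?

u' ≈ 0.8753c

Inverse velocity addition: u' = (u − v)/(1 − uv/c²)
= (0.9822 − 0.762)/(1 − 0.9822×0.762) = 0.2202/0.251564 = 0.8753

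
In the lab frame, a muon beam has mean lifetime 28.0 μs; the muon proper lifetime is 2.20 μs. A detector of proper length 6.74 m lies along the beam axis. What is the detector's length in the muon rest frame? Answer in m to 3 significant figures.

L ≈ 0.530 m

Time dilation ⇒ γ = Δt/τ₀ = 28.0/2.20 = 12.727
Length contraction: L = L₀/γ = 6.74/12.727 = 0.530 m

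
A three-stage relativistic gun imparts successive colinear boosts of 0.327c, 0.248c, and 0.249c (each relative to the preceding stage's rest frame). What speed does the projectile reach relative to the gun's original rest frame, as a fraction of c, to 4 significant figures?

Compose boost 2: (0.248 + 0.327)/(1 + 0.248×0.327) = 0.5750/1.08110 = 0.531868
Compose boost 3: (0.249 + 0.531868)/(1 + 0.249×0.531868) = 0.780868/1.13244 = 0.6895

u ≈ 0.6895c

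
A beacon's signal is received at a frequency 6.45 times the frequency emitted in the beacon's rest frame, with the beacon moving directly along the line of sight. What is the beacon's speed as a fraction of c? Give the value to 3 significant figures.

f_obs/f_src = √((1+β)/(1−β)) = 6.45  ⇒  (1+β)/(1−β) = 41.602
β = |1 − D²|/(1 + D²) = |1 − 41.602|/(1 + 41.602) = 0.953

β ≈ 0.953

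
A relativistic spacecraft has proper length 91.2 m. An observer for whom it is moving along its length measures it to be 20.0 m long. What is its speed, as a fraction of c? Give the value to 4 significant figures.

β ≈ 0.9757

γ = L₀/L = 91.2/20.0 = 4.56000
β = √(1 − 1/γ²) = 0.9757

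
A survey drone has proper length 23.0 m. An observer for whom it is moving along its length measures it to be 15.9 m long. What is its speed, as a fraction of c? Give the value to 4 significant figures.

γ = L₀/L = 23.0/15.9 = 1.44654
β = √(1 − 1/γ²) = 0.7226

β ≈ 0.7226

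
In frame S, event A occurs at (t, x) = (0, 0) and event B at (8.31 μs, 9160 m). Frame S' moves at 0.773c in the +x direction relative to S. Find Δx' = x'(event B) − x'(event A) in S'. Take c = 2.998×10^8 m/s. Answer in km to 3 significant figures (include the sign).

Δx' ≈ 11.4 km

γ = 1/√(1 − 0.773²) = 1.5763
Δx' = γ(Δx − vΔt) = 1.5763 × (9160 m − 0.773×(2.998×10^8 m/s)×8.31×10^-6 s)
= 1.5763 × (7234.2 m) = 11.4 km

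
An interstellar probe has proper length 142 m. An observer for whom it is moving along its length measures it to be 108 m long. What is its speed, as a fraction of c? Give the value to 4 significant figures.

γ = L₀/L = 142/108 = 1.31481
β = √(1 − 1/γ²) = 0.6493

β ≈ 0.6493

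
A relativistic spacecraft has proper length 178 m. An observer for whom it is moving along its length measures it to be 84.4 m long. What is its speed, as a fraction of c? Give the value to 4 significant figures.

β ≈ 0.8804

γ = L₀/L = 178/84.4 = 2.10900
β = √(1 − 1/γ²) = 0.8804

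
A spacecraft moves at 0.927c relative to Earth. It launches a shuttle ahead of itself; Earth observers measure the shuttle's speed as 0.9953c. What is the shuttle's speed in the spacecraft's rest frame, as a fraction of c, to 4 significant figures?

Inverse velocity addition: u' = (u − v)/(1 − uv/c²)
= (0.9953 − 0.927)/(1 − 0.9953×0.927) = 0.06830/0.0773569 = 0.8829

u' ≈ 0.8829c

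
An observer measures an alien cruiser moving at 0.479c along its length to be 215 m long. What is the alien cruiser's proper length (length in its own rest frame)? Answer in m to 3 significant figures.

L₀ ≈ 245 m

γ = 1/√(1 − 0.479²) = 1.1392
L₀ = γL = 1.1392 × 215 = 245 m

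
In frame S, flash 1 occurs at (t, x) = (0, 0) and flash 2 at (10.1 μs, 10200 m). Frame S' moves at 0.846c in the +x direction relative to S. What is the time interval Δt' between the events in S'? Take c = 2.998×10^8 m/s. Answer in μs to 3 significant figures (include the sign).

γ = 1/√(1 − 0.846²) = 1.8755
Δt' = γ(Δt − vΔx/c²) = 1.8755 × (10.1 μs − 0.846×10200 m / (2.998×10^8 m/s))
= 1.8755 × (-18.683 μs) = -35.0 μs

Δt' ≈ -35.0 μs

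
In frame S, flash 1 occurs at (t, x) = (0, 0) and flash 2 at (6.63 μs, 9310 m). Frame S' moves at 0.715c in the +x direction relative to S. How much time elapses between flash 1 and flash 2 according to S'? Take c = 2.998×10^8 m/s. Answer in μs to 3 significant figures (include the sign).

Δt' ≈ -22.3 μs

γ = 1/√(1 − 0.715²) = 1.4304
Δt' = γ(Δt − vΔx/c²) = 1.4304 × (6.63 μs − 0.715×9310 m / (2.998×10^8 m/s))
= 1.4304 × (-15.574 μs) = -22.3 μs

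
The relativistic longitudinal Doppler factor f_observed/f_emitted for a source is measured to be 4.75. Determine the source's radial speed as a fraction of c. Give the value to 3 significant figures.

β ≈ 0.915

f_obs/f_src = √((1+β)/(1−β)) = 4.75  ⇒  (1+β)/(1−β) = 22.562
β = |1 − D²|/(1 + D²) = |1 − 22.562|/(1 + 22.562) = 0.915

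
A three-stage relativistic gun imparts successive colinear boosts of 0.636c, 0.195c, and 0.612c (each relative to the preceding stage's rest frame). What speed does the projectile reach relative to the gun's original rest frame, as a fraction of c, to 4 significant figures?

u ≈ 0.9304c

Compose boost 2: (0.195 + 0.636)/(1 + 0.195×0.636) = 0.8310/1.12402 = 0.739311
Compose boost 3: (0.612 + 0.739311)/(1 + 0.612×0.739311) = 1.35131/1.45246 = 0.9304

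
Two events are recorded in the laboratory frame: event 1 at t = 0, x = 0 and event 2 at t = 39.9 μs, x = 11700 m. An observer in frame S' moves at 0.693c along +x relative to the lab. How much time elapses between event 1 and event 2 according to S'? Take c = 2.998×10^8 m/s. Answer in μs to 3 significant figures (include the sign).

γ = 1/√(1 − 0.693²) = 1.3871
Δt' = γ(Δt − vΔx/c²) = 1.3871 × (39.9 μs − 0.693×11700 m / (2.998×10^8 m/s))
= 1.3871 × (12.855 μs) = 17.8 μs

Δt' ≈ 17.8 μs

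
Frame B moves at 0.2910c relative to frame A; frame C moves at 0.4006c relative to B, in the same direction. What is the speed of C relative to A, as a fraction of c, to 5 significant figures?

Compose boost 2: (0.4006 + 0.2910)/(1 + 0.4006×0.2910) = 0.69160/1.116575 = 0.61939

u ≈ 0.61939c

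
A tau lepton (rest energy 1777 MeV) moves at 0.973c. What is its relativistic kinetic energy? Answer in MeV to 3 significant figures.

γ = 1/√(1 − 0.973²) = 4.3327
K = (γ − 1)m₀c² = (4.3327 − 1) × 1777 MeV = 3.3327 × 1777 MeV = 5920 MeV

K ≈ 5920 MeV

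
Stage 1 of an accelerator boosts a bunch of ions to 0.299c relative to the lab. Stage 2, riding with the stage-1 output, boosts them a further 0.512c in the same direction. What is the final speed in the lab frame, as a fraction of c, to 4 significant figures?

Compose boost 2: (0.512 + 0.299)/(1 + 0.512×0.299) = 0.8110/1.15309 = 0.7033

u ≈ 0.7033c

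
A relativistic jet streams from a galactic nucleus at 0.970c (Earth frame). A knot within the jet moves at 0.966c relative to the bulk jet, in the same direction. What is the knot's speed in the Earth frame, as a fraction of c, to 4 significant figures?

u ≈ 0.9995c

Relativistic velocity addition: u = (u' + v)/(1 + u'v/c²)
= (0.966 + 0.970)/(1 + 0.966×0.970) = 1.936/1.93702 = 0.9995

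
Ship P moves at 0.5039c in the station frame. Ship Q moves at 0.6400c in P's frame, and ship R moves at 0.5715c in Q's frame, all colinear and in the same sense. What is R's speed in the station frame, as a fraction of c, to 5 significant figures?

u ≈ 0.96128c

Compose boost 2: (0.6400 + 0.5039)/(1 + 0.6400×0.5039) = 1.1439/1.322496 = 0.8649554
Compose boost 3: (0.5715 + 0.8649554)/(1 + 0.5715×0.8649554) = 1.436455/1.494322 = 0.96128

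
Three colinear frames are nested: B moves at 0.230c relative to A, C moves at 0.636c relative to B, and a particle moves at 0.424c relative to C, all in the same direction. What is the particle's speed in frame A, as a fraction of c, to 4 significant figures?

Compose boost 2: (0.636 + 0.230)/(1 + 0.636×0.230) = 0.8660/1.14628 = 0.755487
Compose boost 3: (0.424 + 0.755487)/(1 + 0.424×0.755487) = 1.17949/1.32033 = 0.8933

u ≈ 0.8933c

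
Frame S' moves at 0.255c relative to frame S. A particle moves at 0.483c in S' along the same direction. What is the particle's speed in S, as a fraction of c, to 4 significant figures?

Relativistic velocity addition: u = (u' + v)/(1 + u'v/c²)
= (0.483 + 0.255)/(1 + 0.483×0.255) = 0.7380/1.12316 = 0.6571

u ≈ 0.6571c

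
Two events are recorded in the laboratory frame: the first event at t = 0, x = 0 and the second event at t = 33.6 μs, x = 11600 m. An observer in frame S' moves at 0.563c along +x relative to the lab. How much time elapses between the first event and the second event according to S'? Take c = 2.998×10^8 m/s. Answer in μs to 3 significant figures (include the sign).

γ = 1/√(1 − 0.563²) = 1.2100
Δt' = γ(Δt − vΔx/c²) = 1.2100 × (33.6 μs − 0.563×11600 m / (2.998×10^8 m/s))
= 1.2100 × (11.816 μs) = 14.3 μs

Δt' ≈ 14.3 μs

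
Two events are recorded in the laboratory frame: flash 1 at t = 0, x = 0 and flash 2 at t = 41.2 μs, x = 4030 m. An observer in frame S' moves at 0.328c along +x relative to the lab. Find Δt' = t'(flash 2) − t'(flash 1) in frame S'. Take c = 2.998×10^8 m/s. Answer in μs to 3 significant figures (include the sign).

Δt' ≈ 38.9 μs

γ = 1/√(1 − 0.328²) = 1.0586
Δt' = γ(Δt − vΔx/c²) = 1.0586 × (41.2 μs − 0.328×4030 m / (2.998×10^8 m/s))
= 1.0586 × (36.791 μs) = 38.9 μs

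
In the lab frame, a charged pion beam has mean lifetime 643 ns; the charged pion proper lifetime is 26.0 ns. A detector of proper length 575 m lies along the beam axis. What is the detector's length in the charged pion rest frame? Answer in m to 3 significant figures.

L ≈ 23.3 m

Time dilation ⇒ γ = Δt/τ₀ = 643/26.0 = 24.731
Length contraction: L = L₀/γ = 575/24.731 = 23.3 m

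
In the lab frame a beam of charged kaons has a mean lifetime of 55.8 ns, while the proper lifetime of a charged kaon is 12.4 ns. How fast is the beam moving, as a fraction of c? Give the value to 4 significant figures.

β ≈ 0.9750

γ = Δt/τ₀ = 55.8/12.4 = 4.50000
β = √(1 − 1/γ²) = √(1 − 1/4.50000²) = 0.9750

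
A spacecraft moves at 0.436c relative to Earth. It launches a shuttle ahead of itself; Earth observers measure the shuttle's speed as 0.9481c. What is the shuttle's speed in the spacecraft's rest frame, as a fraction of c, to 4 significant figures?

Inverse velocity addition: u' = (u − v)/(1 − uv/c²)
= (0.9481 − 0.436)/(1 − 0.9481×0.436) = 0.5121/0.586628 = 0.8730

u' ≈ 0.8730c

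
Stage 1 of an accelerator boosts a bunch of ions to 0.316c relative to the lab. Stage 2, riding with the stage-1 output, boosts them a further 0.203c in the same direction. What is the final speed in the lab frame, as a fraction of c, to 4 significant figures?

u ≈ 0.4877c

Compose boost 2: (0.203 + 0.316)/(1 + 0.203×0.316) = 0.5190/1.06415 = 0.4877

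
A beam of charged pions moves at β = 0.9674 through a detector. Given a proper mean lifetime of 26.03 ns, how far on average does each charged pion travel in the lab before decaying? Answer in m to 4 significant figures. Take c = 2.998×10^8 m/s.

d ≈ 29.81 m

γ = 1/√(1 − 0.9674²) = 3.94862
Dilated lifetime: Δt = γτ₀ = 3.94862 × 26.03 ns = 102.782 ns
d = vΔt = 0.9674c × 102.782 ns = 2.90027×10^8 m/s × 1.02782×10^-7 s = 29.81 m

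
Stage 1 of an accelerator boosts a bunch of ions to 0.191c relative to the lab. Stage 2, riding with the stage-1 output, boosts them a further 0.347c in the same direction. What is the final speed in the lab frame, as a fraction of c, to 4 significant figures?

Compose boost 2: (0.347 + 0.191)/(1 + 0.347×0.191) = 0.5380/1.06628 = 0.5046

u ≈ 0.5046c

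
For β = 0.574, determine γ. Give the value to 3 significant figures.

γ = 1/√(1 − β²) = 1/√(1 − 0.574²) = 1/√(0.67052) = 1.22

γ ≈ 1.22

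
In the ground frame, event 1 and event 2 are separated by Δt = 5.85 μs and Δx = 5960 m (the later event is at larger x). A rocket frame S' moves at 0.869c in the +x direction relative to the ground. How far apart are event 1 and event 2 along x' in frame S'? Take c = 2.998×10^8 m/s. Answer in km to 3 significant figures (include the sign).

Δx' ≈ 8.96 km

γ = 1/√(1 − 0.869²) = 2.0210
Δx' = γ(Δx − vΔt) = 2.0210 × (5960 m − 0.869×(2.998×10^8 m/s)×5.85×10^-6 s)
= 2.0210 × (4435.9 m) = 8.96 km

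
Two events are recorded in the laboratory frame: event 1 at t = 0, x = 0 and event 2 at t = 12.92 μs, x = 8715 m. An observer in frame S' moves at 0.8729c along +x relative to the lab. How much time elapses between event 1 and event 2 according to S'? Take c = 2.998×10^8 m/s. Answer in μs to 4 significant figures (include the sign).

γ = 1/√(1 − 0.8729²) = 2.04960
Δt' = γ(Δt − vΔx/c²) = 2.04960 × (12.92 μs − 0.8729×8715 m / (2.998×10^8 m/s))
= 2.04960 × (-12.4547 μs) = -25.53 μs

Δt' ≈ -25.53 μs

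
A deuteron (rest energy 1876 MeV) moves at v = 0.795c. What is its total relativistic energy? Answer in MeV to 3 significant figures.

γ = 1/√(1 − 0.795²) = 1.6485
E = γm₀c² = 1.6485 × 1876 MeV = 3090 MeV

E ≈ 3090 MeV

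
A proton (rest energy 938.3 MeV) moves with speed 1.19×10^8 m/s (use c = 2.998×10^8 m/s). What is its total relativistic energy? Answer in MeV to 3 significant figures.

β = v/c = 1.19×10^8 / 2.998×10^8 = 0.39693
γ = 1/√(1 − 0.39693²) = 1.0895
E = γm₀c² = 1.0895 × 938.3 MeV = 1020 MeV

E ≈ 1020 MeV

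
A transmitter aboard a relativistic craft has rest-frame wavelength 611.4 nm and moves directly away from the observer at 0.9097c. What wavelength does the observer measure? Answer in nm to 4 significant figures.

Relativistic Doppler: λ_obs = λ_src √((1+β)/(1−β))
= 611.4 × √(1.90970/0.0903000) = 611.4 × 4.59874 = 2812 nm

λ_obs ≈ 2812 nm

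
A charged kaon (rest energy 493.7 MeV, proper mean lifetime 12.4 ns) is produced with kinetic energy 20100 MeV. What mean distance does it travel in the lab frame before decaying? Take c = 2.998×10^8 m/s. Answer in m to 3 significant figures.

γ = 1 + K/(m₀c²) = 1 + 20100/493.7 = 41.713
β = √(1 − 1/γ²) = 0.99971
Dilated lifetime: γτ₀ = 41.713 × 12.4 ns = 517.24 ns
d = βc·γτ₀ = 0.99971 × (2.998×10^8 m/s) × 5.1724×10^-7 s = 155 m

d ≈ 155 m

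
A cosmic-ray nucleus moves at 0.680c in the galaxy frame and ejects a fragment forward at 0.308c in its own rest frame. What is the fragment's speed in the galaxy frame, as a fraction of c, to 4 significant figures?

u ≈ 0.8169c

Compose boost 2: (0.308 + 0.680)/(1 + 0.308×0.680) = 0.9880/1.20944 = 0.8169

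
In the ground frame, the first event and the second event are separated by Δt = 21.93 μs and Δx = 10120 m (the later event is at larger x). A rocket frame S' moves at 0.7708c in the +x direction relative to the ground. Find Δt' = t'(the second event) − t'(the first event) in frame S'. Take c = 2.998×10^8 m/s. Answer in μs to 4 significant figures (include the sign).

Δt' ≈ -6.418 μs

γ = 1/√(1 − 0.7708²) = 1.56967
Δt' = γ(Δt − vΔx/c²) = 1.56967 × (21.93 μs − 0.7708×10120 m / (2.998×10^8 m/s))
= 1.56967 × (-4.08900 μs) = -6.418 μs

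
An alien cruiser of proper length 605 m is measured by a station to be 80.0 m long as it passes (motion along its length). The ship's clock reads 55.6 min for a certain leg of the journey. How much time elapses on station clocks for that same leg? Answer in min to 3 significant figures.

Length contraction ⇒ γ = L₀/L = 605/80.0 = 7.5625
Time dilation: Δt = γτ₀ = 7.5625 × 55.6 min = 420 min

Δt ≈ 420 min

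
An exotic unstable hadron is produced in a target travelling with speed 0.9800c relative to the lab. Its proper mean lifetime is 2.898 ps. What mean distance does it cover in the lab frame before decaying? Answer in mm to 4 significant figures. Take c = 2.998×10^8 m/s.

γ = 1/√(1 − 0.9800²) = 5.02519
Dilated lifetime: Δt = γτ₀ = 5.02519 × 2.898 ps = 14.5630 ps
d = vΔt = 0.9800c × 14.5630 ps = 2.93804×10^8 m/s × 1.45630×10^-11 s = 4.279 mm

d ≈ 4.279 mm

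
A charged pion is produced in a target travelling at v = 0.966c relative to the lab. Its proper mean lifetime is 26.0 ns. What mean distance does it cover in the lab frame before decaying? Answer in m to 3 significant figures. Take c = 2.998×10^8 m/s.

d ≈ 29.1 m

γ = 1/√(1 − 0.966²) = 3.8678
Dilated lifetime: Δt = γτ₀ = 3.8678 × 26.0 ns = 100.56 ns
d = vΔt = 0.966c × 100.56 ns = 2.8961×10^8 m/s × 1.0056×10^-7 s = 29.1 m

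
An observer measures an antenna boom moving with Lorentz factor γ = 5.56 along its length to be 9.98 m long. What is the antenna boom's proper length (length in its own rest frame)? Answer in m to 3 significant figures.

L₀ ≈ 55.5 m

γ = 5.56 (given)
L₀ = γL = 5.56 × 9.98 = 55.5 m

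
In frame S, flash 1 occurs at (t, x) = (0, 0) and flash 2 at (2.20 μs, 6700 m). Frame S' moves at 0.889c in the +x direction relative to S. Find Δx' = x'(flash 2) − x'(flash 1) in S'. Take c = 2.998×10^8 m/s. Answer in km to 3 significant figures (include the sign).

γ = 1/√(1 − 0.889²) = 2.1838
Δx' = γ(Δx − vΔt) = 2.1838 × (6700 m − 0.889×(2.998×10^8 m/s)×2.20×10^-6 s)
= 2.1838 × (6113.7 m) = 13.4 km

Δx' ≈ 13.4 km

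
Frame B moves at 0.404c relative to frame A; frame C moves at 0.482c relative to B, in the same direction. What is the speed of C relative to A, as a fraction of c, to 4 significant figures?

u ≈ 0.7416c

Compose boost 2: (0.482 + 0.404)/(1 + 0.482×0.404) = 0.8860/1.19473 = 0.7416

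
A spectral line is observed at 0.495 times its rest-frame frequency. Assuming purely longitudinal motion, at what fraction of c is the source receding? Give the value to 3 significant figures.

f_obs/f_src = √((1−β)/(1+β)) = 0.495  ⇒  (1−β)/(1+β) = 0.24502
β = |1 − D²|/(1 + D²) = |1 − 0.24502|/(1 + 0.24502) = 0.606

β ≈ 0.606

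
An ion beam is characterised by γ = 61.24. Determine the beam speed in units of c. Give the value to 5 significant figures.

β ≈ 0.99987

β = √(1 − 1/γ²) = √(1 − 1/61.24²) = √(0.9997334) = 0.99987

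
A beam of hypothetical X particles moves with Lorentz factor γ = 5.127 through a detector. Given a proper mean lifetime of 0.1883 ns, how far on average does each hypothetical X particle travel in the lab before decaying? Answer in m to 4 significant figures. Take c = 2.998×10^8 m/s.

d ≈ 0.2839 m

β = √(1 − 1/γ²) = √(1 − 1/5.127²) = 0.980794
Dilated lifetime: Δt = γτ₀ = 5.127 × 0.1883 ns = 0.965414 ns
d = vΔt = 0.980794c × 0.965414 ns = 2.94042×10^8 m/s × 9.65414×10^-10 s = 0.2839 m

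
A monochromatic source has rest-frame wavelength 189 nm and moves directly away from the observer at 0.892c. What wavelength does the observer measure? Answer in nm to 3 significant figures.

Relativistic Doppler: λ_obs = λ_src √((1+β)/(1−β))
= 189 × √(1.8920/0.10800) = 189 × 4.1855 = 791 nm

λ_obs ≈ 791 nm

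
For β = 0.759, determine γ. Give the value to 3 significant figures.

γ ≈ 1.54

γ = 1/√(1 − β²) = 1/√(1 − 0.759²) = 1/√(0.42392) = 1.54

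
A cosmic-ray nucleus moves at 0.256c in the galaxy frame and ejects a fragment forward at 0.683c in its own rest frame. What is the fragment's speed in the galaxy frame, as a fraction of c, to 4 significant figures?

Compose boost 2: (0.683 + 0.256)/(1 + 0.683×0.256) = 0.9390/1.17485 = 0.7993

u ≈ 0.7993c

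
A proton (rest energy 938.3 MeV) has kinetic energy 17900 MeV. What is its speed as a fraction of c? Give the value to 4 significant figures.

γ = 1 + K/(m₀c²) = 1 + 17900/938.3 = 20.0771
β = √(1 − 1/γ²) = 0.9988

β ≈ 0.9988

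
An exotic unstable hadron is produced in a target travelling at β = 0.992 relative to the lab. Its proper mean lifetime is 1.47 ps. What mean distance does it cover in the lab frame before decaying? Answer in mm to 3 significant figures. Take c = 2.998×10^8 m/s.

d ≈ 3.46 mm

γ = 1/√(1 − 0.992²) = 7.9216
Dilated lifetime: Δt = γτ₀ = 7.9216 × 1.47 ps = 11.645 ps
d = vΔt = 0.992c × 11.645 ps = 2.9740×10^8 m/s × 1.1645×10^-11 s = 3.46 mm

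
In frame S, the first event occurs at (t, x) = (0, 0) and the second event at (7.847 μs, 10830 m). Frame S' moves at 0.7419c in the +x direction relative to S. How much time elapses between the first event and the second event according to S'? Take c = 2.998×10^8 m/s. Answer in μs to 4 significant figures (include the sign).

Δt' ≈ -28.27 μs

γ = 1/√(1 − 0.7419²) = 1.49140
Δt' = γ(Δt − vΔx/c²) = 1.49140 × (7.847 μs − 0.7419×10830 m / (2.998×10^8 m/s))
= 1.49140 × (-18.9535 μs) = -28.27 μs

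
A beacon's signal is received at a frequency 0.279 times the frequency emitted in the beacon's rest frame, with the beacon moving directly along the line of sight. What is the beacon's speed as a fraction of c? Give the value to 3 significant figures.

f_obs/f_src = √((1−β)/(1+β)) = 0.279  ⇒  (1−β)/(1+β) = 0.077841
β = |1 − D²|/(1 + D²) = |1 − 0.077841|/(1 + 0.077841) = 0.856

β ≈ 0.856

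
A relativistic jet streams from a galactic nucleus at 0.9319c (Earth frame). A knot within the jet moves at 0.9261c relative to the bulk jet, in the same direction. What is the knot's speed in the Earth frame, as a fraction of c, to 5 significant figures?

u ≈ 0.99730c

Relativistic velocity addition: u = (u' + v)/(1 + u'v/c²)
= (0.9261 + 0.9319)/(1 + 0.9261×0.9319) = 1.8580/1.863033 = 0.99730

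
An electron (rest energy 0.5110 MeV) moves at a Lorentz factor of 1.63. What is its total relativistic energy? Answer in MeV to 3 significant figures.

γ = 1.63 (given)
E = γm₀c² = 1.63 × 0.5110 MeV = 0.833 MeV

E ≈ 0.833 MeV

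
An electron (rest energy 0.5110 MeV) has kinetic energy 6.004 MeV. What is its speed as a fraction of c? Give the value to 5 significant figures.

β ≈ 0.99692

γ = 1 + K/(m₀c²) = 1 + 6.004/0.5110 = 12.74951
β = √(1 − 1/γ²) = 0.99692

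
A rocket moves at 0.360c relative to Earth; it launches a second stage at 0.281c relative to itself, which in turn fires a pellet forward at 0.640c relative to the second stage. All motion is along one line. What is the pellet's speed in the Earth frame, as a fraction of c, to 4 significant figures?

Compose boost 2: (0.281 + 0.360)/(1 + 0.281×0.360) = 0.6410/1.10116 = 0.582113
Compose boost 3: (0.640 + 0.582113)/(1 + 0.640×0.582113) = 1.22211/1.37255 = 0.8904

u ≈ 0.8904c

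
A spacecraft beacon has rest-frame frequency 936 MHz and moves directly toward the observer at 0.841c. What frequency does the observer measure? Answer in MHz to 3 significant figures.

f_obs ≈ 3180 MHz

Relativistic Doppler: f_obs = f_src √((1+β)/(1−β))
= 936 × √(1.8410/0.15900) = 936 × 3.4027 = 3180 MHz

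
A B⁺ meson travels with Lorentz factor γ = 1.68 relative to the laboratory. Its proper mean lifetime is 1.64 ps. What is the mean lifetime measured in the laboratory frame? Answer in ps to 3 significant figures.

γ = 1.68 (given)
Time dilation: Δt = γτ₀ = 1.68 × 1.64 ps = 2.76 ps

Δt ≈ 2.76 ps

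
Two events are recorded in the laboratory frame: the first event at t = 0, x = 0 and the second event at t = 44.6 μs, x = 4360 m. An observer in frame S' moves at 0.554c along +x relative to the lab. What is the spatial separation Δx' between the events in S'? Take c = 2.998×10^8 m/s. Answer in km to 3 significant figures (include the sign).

Δx' ≈ -3.66 km

γ = 1/√(1 − 0.554²) = 1.2012
Δx' = γ(Δx − vΔt) = 1.2012 × (4360 m − 0.554×(2.998×10^8 m/s)×44.6×10^-6 s)
= 1.2012 × (-3047.6 m) = -3.66 km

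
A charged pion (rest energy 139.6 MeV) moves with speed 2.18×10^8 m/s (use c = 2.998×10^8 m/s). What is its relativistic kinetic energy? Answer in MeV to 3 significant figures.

β = v/c = 2.18×10^8 / 2.998×10^8 = 0.72715
γ = 1/√(1 − 0.72715²) = 1.4567
K = (γ − 1)m₀c² = (1.4567 − 1) × 139.6 MeV = 0.45671 × 139.6 MeV = 63.8 MeV

K ≈ 63.8 MeV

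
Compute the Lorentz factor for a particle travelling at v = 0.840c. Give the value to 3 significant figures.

γ ≈ 1.84

γ = 1/√(1 − β²) = 1/√(1 − 0.840²) = 1/√(0.29440) = 1.84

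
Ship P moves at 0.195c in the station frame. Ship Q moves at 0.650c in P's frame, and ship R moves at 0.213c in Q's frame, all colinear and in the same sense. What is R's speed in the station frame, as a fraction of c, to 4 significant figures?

Compose boost 2: (0.650 + 0.195)/(1 + 0.650×0.195) = 0.8450/1.12675 = 0.749945
Compose boost 3: (0.213 + 0.749945)/(1 + 0.213×0.749945) = 0.962945/1.15974 = 0.8303

u ≈ 0.8303c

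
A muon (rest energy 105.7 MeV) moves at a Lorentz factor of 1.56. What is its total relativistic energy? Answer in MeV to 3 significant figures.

E ≈ 165 MeV

γ = 1.56 (given)
E = γm₀c² = 1.56 × 105.7 MeV = 165 MeV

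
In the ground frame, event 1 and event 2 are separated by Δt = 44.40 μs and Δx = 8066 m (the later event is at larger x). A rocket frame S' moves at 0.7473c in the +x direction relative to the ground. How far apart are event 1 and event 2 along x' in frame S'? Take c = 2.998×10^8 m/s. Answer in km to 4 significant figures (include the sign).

γ = 1/√(1 − 0.7473²) = 1.50492
Δx' = γ(Δx − vΔt) = 1.50492 × (8066 m − 0.7473×(2.998×10^8 m/s)×44.40×10^-6 s)
= 1.50492 × (-1881.40 m) = -2.831 km

Δx' ≈ -2.831 km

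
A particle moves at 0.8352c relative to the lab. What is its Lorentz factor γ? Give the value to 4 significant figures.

γ ≈ 1.818

γ = 1/√(1 − β²) = 1/√(1 − 0.8352²) = 1/√(0.302441) = 1.818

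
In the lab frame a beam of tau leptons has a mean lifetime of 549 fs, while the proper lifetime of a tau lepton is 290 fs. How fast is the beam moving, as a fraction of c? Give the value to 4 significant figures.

β ≈ 0.8491

γ = Δt/τ₀ = 549/290 = 1.89310
β = √(1 − 1/γ²) = √(1 − 1/1.89310²) = 0.8491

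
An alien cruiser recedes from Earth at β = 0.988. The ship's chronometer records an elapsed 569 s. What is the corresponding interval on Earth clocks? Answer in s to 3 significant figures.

γ = 1/√(1 − 0.988²) = 6.4744
Time dilation: Δt = γτ₀ = 6.4744 × 569 s = 3680 s

Δt ≈ 3680 s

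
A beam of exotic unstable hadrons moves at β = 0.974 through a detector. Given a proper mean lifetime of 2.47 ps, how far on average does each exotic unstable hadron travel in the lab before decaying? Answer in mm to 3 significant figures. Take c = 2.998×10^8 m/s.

d ≈ 3.18 mm

γ = 1/√(1 − 0.974²) = 4.4141
Dilated lifetime: Δt = γτ₀ = 4.4141 × 2.47 ps = 10.903 ps
d = vΔt = 0.974c × 10.903 ps = 2.9201×10^8 m/s × 1.0903×10^-11 s = 3.18 mm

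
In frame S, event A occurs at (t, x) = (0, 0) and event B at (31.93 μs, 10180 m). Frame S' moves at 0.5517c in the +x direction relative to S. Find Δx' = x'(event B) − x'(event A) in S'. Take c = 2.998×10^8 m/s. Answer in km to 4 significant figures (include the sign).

γ = 1/√(1 − 0.5517²) = 1.19898
Δx' = γ(Δx − vΔt) = 1.19898 × (10180 m − 0.5517×(2.998×10^8 m/s)×31.93×10^-6 s)
= 1.19898 × (4898.79 m) = 5.874 km

Δx' ≈ 5.874 km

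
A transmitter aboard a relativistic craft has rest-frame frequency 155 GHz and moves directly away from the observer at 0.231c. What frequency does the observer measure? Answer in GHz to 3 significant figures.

Relativistic Doppler: f_obs = f_src √((1−β)/(1+β))
= 155 × √(0.76900/1.2310) = 155 × 0.79038 = 123 GHz

f_obs ≈ 123 GHz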